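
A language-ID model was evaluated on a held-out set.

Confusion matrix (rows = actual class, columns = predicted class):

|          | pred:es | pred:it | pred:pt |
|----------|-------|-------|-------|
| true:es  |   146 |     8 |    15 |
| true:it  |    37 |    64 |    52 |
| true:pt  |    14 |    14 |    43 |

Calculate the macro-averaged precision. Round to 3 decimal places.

0.625

Per-class precision (TP/(TP+FP)):
  es: TP=146, FP=37+14=51 → 146/197 = 0.7411
  it: TP=64, FP=8+14=22 → 64/86 = 0.7442
  pt: TP=43, FP=15+52=67 → 43/110 = 0.3909
Macro-precision = mean = (0.7411 + 0.7442 + 0.3909) / 3 = 0.625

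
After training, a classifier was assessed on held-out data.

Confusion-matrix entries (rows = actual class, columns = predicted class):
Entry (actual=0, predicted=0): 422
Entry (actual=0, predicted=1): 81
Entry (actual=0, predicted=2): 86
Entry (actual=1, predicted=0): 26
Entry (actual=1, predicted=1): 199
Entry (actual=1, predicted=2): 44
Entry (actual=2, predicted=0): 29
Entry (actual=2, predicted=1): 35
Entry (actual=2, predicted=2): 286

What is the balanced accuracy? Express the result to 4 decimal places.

0.7578

Balanced accuracy = mean of per-class recall.
  0: recall = 422/589 = 0.71647
  1: recall = 199/269 = 0.73978
  2: recall = 286/350 = 0.81714
Mean = (0.71647 + 0.73978 + 0.81714) / 3 = 0.7578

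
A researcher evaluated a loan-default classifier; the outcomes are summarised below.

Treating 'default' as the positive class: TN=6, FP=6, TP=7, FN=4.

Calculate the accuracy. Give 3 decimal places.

Accuracy = (TP+TN)/N = (7+6)/23 = 0.565

0.565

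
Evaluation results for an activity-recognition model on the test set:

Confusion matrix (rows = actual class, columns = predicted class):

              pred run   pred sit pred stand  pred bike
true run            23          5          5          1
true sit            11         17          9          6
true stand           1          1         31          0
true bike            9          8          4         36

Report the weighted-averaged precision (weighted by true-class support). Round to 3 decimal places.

Per-class precision (TP/(TP+FP)):
  run: TP=23, FP=11+1+9=21 → 23/44 = 0.5227
  sit: TP=17, FP=5+1+8=14 → 17/31 = 0.5484
  stand: TP=31, FP=5+9+4=18 → 31/49 = 0.6327
  bike: TP=36, FP=1+6+0=7 → 36/43 = 0.8372
Weighted-precision = Σ (supportᵢ/N)·precisionᵢ with N=167: (34/167)·0.5227 + (43/167)·0.5484 + (33/167)·0.6327 + (57/167)·0.8372 = 0.658

0.658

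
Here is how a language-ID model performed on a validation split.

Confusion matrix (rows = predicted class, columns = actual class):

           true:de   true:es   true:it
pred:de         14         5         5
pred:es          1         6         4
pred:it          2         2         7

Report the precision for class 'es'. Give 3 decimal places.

0.545

Treat 'es' as positive and all other classes as negative.
precision = TP/(TP+FP).
es: TP=6, FP=1+4=5 → 6/11 = 0.5455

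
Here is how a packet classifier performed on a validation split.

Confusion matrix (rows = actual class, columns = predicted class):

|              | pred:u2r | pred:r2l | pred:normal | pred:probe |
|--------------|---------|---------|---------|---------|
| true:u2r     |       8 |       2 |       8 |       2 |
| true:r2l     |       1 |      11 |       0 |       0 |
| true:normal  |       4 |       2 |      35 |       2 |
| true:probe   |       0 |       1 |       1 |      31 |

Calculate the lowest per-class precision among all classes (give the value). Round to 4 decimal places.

0.6154

Per-class precision (TP/(TP+FP)):
  u2r: TP=8, FP=1+4+0=5 → 8/13 = 0.61538
  r2l: TP=11, FP=2+2+1=5 → 11/16 = 0.68750
  normal: TP=35, FP=8+0+1=9 → 35/44 = 0.79545
  probe: TP=31, FP=2+0+2=4 → 31/35 = 0.88571
Lowest is class 'u2r' with precision = 0.6154.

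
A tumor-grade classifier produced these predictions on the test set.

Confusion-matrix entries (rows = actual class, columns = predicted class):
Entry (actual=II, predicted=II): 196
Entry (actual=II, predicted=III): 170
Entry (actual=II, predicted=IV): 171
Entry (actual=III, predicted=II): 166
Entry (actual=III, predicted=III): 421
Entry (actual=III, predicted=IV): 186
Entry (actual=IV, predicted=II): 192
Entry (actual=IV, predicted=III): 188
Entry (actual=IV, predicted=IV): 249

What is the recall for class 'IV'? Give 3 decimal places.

0.396

Take TP from the diagonal, FP from the rest of the 'IV' prediction marginal, FN from the rest of the 'IV' actual marginal.
recall = TP/(TP+FN).
IV: TP=249, FN=192+188=380 → 249/629 = 0.3959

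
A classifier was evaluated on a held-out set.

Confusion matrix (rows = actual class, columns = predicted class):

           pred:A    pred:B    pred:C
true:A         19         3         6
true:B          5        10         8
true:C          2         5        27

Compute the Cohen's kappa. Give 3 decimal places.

Observed agreement pₒ = trace/N = 56/85 = 0.6588
Expected agreement pₑ = Σ (rowᵢ·colᵢ)/N² = (28·26 + 23·18 + 34·41)/85² = 0.3510
κ = (pₒ − pₑ)/(1 − pₑ) = (0.6588 − 0.3510)/(1 − 0.3510) = 0.474

0.474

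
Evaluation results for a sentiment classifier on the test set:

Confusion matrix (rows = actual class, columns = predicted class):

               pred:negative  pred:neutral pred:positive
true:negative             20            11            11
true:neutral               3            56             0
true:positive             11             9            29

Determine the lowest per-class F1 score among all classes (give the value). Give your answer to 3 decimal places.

Per-class F1 score (2·TP/(2·TP+FP+FN)):
  negative: TP=20, FP=3+11=14, FN=11+11=22 → 40/76 = 0.5263
  neutral: TP=56, FP=11+9=20, FN=3+0=3 → 112/135 = 0.8296
  positive: TP=29, FP=11+0=11, FN=11+9=20 → 58/89 = 0.6517
Lowest is class 'negative' with F1 score = 0.526.

0.526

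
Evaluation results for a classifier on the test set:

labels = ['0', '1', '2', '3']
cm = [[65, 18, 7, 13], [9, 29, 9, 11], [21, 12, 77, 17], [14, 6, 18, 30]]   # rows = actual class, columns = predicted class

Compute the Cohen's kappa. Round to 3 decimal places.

0.405

Observed agreement pₒ = trace/N = 201/356 = 0.5646
Expected agreement pₑ = Σ (rowᵢ·colᵢ)/N² = (103·109 + 58·65 + 127·111 + 68·71)/356² = 0.2677
κ = (pₒ − pₑ)/(1 − pₑ) = (0.5646 − 0.2677)/(1 − 0.2677) = 0.405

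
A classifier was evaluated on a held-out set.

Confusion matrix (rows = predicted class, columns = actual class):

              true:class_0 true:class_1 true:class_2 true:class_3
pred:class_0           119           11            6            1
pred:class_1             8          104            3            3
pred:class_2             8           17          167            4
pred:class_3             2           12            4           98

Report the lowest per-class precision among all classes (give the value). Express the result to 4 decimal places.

Per-class precision (TP/(TP+FP)):
  class_0: TP=119, FP=11+6+1=18 → 119/137 = 0.86861
  class_1: TP=104, FP=8+3+3=14 → 104/118 = 0.88136
  class_2: TP=167, FP=8+17+4=29 → 167/196 = 0.85204
  class_3: TP=98, FP=2+12+4=18 → 98/116 = 0.84483
Lowest is class 'class_3' with precision = 0.8448.

0.8448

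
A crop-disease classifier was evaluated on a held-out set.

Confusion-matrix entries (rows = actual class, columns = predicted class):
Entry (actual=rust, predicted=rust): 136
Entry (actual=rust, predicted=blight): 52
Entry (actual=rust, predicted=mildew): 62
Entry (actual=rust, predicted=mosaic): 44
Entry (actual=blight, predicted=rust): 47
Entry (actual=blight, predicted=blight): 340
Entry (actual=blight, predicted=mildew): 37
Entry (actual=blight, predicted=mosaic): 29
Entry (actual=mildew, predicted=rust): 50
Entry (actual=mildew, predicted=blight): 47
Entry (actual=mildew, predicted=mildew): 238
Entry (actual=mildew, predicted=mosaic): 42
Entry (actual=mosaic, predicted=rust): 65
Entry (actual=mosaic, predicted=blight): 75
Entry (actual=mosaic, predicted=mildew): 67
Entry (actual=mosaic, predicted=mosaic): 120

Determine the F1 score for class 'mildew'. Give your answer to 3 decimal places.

0.609

One-vs-rest for 'mildew': TP = diagonal; FP = other classes predicted 'mildew'; FN = 'mildew' predicted as other.
F1 score = 2·TP/(2·TP+FP+FN).
mildew: TP=238, FP=62+37+67=166, FN=50+47+42=139 → 476/781 = 0.6095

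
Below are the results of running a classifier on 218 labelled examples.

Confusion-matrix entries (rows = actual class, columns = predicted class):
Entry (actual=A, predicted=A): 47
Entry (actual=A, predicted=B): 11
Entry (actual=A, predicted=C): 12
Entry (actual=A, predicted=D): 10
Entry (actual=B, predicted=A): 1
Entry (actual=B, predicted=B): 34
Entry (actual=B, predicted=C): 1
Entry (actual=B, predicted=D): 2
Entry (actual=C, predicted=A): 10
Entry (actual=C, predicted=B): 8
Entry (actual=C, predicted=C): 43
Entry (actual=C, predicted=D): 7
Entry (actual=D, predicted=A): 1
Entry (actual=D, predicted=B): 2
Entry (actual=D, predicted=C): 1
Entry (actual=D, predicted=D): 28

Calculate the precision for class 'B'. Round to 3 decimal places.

One-vs-rest for 'B': TP = diagonal; FP = other classes predicted 'B'; FN = 'B' predicted as other.
precision = TP/(TP+FP).
B: TP=34, FP=11+8+2=21 → 34/55 = 0.6182

0.618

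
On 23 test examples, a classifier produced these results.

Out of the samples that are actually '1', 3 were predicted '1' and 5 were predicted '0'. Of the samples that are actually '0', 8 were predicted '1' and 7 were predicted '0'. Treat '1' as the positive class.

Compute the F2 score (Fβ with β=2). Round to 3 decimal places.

0.349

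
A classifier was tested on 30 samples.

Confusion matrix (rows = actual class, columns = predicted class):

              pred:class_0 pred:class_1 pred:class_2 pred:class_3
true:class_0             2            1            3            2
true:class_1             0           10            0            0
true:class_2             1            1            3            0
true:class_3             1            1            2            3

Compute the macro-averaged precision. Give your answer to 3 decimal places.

0.561

Per-class precision (TP/(TP+FP)):
  class_0: TP=2, FP=0+1+1=2 → 2/4 = 0.5000
  class_1: TP=10, FP=1+1+1=3 → 10/13 = 0.7692
  class_2: TP=3, FP=3+0+2=5 → 3/8 = 0.3750
  class_3: TP=3, FP=2+0+0=2 → 3/5 = 0.6000
Macro-precision = mean = (0.5000 + 0.7692 + 0.3750 + 0.6000) / 4 = 0.561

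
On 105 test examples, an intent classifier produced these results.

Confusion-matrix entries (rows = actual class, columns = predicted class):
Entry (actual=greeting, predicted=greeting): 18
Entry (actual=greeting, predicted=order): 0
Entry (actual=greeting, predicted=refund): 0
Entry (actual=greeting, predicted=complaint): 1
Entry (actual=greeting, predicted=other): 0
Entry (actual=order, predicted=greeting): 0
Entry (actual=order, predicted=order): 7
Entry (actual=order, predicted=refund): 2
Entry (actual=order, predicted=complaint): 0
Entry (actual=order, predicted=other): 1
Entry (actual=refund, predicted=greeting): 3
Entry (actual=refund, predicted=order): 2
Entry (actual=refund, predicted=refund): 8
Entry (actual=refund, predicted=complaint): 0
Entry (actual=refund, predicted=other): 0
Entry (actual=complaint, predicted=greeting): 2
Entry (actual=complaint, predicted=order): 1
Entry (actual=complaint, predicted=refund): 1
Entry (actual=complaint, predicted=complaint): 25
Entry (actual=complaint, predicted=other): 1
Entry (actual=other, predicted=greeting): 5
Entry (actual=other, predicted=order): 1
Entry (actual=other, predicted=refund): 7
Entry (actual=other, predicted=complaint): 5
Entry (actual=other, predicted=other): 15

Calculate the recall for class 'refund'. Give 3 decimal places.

recall = TP/(TP+FN).
refund: TP=8, FN=3+2+0+0=5 → 8/13 = 0.6154

0.615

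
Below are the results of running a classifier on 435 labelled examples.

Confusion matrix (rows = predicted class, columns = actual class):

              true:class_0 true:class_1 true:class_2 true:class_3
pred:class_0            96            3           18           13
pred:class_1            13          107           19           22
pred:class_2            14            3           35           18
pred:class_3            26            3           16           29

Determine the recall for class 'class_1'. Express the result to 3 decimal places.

0.922

Treat 'class_1' as positive and all other classes as negative.
recall = TP/(TP+FN).
class_1: TP=107, FN=3+3+3=9 → 107/116 = 0.9224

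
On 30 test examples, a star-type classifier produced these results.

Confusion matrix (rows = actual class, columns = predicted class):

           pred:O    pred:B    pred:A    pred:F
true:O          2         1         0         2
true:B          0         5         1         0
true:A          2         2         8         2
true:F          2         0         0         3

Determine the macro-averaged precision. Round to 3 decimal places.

0.569

Per-class precision (TP/(TP+FP)):
  O: TP=2, FP=0+2+2=4 → 2/6 = 0.3333
  B: TP=5, FP=1+2+0=3 → 5/8 = 0.6250
  A: TP=8, FP=0+1+0=1 → 8/9 = 0.8889
  F: TP=3, FP=2+0+2=4 → 3/7 = 0.4286
Macro-precision = mean = (0.3333 + 0.6250 + 0.8889 + 0.4286) / 4 = 0.569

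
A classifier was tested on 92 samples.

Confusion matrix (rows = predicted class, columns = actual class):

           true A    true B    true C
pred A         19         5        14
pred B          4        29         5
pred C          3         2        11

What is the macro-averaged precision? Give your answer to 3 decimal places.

0.650

Per-class precision (TP/(TP+FP)):
  A: TP=19, FP=5+14=19 → 19/38 = 0.5000
  B: TP=29, FP=4+5=9 → 29/38 = 0.7632
  C: TP=11, FP=3+2=5 → 11/16 = 0.6875
Macro-precision = mean = (0.5000 + 0.7632 + 0.6875) / 3 = 0.650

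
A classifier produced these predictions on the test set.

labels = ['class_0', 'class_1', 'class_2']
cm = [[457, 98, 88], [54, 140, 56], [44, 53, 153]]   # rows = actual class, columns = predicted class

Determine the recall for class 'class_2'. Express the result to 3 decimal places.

recall = TP/(TP+FN).
class_2: TP=153, FN=44+53=97 → 153/250 = 0.6120

0.612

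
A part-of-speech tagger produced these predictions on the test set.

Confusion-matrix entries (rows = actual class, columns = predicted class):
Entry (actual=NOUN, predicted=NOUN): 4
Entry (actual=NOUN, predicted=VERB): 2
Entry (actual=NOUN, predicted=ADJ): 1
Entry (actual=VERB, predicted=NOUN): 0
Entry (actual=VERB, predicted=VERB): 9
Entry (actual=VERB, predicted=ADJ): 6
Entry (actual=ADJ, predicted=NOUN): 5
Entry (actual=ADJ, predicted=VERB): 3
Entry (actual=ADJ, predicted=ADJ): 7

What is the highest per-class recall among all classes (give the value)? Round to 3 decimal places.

0.600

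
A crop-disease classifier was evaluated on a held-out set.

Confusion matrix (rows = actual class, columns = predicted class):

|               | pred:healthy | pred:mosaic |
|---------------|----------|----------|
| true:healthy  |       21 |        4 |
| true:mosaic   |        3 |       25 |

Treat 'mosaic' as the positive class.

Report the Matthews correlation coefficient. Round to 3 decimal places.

0.735

MCC = (TP·TN − FP·FN) / √((TP+FP)(TP+FN)(TN+FP)(TN+FN))
Numerator = 25·21 − 4·3 = 513
Denominator = √(29·28·25·24) = √487200 = 697.9971
MCC = 513 / 697.9971 = 0.735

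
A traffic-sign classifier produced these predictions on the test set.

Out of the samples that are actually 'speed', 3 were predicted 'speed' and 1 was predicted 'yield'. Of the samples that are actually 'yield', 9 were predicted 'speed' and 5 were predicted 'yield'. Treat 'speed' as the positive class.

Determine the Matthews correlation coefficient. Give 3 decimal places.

0.094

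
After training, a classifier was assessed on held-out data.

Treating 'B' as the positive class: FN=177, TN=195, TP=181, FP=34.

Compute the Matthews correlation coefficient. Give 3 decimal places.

MCC = (TP·TN − FP·FN) / √((TP+FP)(TP+FN)(TN+FP)(TN+FN))
Numerator = 181·195 − 34·177 = 29277
Denominator = √(215·358·229·372) = √6556920360 = 80974.8131
MCC = 29277 / 80974.8131 = 0.362

0.362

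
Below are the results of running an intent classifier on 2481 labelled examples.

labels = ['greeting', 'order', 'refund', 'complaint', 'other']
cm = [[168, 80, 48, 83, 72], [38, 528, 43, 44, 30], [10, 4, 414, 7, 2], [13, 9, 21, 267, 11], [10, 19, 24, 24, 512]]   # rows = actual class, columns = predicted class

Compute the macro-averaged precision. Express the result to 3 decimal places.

Per-class precision (TP/(TP+FP)):
  greeting: TP=168, FP=38+10+13+10=71 → 168/239 = 0.7029
  order: TP=528, FP=80+4+9+19=112 → 528/640 = 0.8250
  refund: TP=414, FP=48+43+21+24=136 → 414/550 = 0.7527
  complaint: TP=267, FP=83+44+7+24=158 → 267/425 = 0.6282
  other: TP=512, FP=72+30+2+11=115 → 512/627 = 0.8166
Macro-precision = mean = (0.7029 + 0.8250 + 0.7527 + 0.6282 + 0.8166) / 5 = 0.745

0.745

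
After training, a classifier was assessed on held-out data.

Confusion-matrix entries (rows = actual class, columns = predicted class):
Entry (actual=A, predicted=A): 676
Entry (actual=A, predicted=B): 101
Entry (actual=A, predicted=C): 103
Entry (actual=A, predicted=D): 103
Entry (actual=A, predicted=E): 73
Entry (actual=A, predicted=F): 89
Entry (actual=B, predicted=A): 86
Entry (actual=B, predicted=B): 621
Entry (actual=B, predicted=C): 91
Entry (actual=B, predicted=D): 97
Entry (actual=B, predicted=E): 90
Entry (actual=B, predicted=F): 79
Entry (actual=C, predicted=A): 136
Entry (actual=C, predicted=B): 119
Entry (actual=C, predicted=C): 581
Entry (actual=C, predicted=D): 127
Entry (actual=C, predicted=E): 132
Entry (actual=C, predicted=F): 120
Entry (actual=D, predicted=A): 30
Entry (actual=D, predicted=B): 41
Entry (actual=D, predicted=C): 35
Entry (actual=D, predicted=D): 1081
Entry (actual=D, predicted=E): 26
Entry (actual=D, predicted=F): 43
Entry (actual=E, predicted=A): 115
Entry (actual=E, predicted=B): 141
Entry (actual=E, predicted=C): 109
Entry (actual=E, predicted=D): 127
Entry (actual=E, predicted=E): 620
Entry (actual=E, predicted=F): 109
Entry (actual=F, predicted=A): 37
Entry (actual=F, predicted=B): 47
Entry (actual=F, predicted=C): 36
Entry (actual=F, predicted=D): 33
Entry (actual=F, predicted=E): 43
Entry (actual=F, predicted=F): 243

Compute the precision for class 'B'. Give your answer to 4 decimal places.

0.5804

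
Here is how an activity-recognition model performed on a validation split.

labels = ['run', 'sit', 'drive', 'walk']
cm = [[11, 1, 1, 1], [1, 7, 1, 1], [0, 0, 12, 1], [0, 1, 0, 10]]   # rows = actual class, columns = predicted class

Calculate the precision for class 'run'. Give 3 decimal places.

0.917

Take TP from the diagonal, FP from the rest of the 'run' prediction marginal, FN from the rest of the 'run' actual marginal.
precision = TP/(TP+FP).
run: TP=11, FP=1+0+0=1 → 11/12 = 0.9167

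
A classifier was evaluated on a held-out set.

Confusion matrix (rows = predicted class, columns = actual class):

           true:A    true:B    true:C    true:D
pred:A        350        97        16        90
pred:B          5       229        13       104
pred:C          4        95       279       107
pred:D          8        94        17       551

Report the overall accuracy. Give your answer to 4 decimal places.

0.6843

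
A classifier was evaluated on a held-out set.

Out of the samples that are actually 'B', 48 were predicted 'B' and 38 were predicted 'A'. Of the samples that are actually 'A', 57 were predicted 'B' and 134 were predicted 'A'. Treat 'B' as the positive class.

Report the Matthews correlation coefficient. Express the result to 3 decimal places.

MCC = (TP·TN − FP·FN) / √((TP+FP)(TP+FN)(TN+FP)(TN+FN))
Numerator = 48·134 − 57·38 = 4266
Denominator = √(105·86·191·172) = √296653560 = 17223.6338
MCC = 4266 / 17223.6338 = 0.248

0.248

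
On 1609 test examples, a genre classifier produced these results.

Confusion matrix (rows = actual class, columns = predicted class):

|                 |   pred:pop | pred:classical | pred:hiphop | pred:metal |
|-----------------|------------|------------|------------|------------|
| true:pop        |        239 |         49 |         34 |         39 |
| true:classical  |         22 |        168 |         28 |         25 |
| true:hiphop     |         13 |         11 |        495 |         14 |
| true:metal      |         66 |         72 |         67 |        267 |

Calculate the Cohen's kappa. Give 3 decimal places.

0.627

Observed agreement pₒ = trace/N = 1169/1609 = 0.7265
Expected agreement pₑ = Σ (rowᵢ·colᵢ)/N² = (361·340 + 243·300 + 533·624 + 472·345)/1609² = 0.2669
κ = (pₒ − pₑ)/(1 − pₑ) = (0.7265 − 0.2669)/(1 − 0.2669) = 0.627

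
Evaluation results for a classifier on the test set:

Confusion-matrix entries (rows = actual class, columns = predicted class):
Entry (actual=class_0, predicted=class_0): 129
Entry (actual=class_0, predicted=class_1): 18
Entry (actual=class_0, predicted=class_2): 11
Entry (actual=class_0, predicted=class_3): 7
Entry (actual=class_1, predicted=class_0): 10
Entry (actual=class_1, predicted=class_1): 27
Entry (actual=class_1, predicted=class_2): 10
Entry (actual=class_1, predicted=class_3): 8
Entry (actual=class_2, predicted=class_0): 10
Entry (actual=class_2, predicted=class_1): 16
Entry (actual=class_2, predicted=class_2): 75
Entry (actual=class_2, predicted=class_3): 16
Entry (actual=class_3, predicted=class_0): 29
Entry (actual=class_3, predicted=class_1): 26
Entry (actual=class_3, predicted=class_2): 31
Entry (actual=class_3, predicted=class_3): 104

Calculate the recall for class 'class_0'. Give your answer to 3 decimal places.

0.782

Treat 'class_0' as positive and all other classes as negative.
recall = TP/(TP+FN).
class_0: TP=129, FN=18+11+7=36 → 129/165 = 0.7818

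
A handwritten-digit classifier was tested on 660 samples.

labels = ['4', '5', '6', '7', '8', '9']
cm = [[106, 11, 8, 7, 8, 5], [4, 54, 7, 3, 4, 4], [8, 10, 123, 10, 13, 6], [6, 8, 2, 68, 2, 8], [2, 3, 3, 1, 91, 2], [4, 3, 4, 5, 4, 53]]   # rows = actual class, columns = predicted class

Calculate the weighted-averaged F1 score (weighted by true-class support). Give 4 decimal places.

Per-class F1 score (2·TP/(2·TP+FP+FN)):
  4: TP=106, FP=4+8+6+2+4=24, FN=11+8+7+8+5=39 → 212/275 = 0.77091
  5: TP=54, FP=11+10+8+3+3=35, FN=4+7+3+4+4=22 → 108/165 = 0.65455
  6: TP=123, FP=8+7+2+3+4=24, FN=8+10+10+13+6=47 → 246/317 = 0.77603
  7: TP=68, FP=7+3+10+1+5=26, FN=6+8+2+2+8=26 → 136/188 = 0.72340
  8: TP=91, FP=8+4+13+2+4=31, FN=2+3+3+1+2=11 → 182/224 = 0.81250
  9: TP=53, FP=5+4+6+8+2=25, FN=4+3+4+5+4=20 → 106/151 = 0.70199
Weighted-F1 score = Σ (supportᵢ/N)·F1 scoreᵢ with N=660: (145/660)·0.77091 + (76/660)·0.65455 + (170/660)·0.77603 + (94/660)·0.72340 + (102/660)·0.81250 + (73/660)·0.70199 = 0.7509

0.7509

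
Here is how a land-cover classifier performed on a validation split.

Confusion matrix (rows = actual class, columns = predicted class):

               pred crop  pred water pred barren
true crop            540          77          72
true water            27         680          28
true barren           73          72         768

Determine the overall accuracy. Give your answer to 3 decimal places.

Accuracy = trace / total = (540+680+768=1988) / 2337 = 1988/2337 = 0.851

0.851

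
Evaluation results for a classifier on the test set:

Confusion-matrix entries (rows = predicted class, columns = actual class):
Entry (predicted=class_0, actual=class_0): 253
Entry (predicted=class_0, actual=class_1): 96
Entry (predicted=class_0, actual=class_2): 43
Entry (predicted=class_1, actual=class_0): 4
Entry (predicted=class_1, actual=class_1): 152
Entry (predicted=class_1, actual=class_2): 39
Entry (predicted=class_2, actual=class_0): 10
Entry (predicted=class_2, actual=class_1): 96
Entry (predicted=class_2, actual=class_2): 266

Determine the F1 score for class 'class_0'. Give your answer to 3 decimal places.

0.768

Treat 'class_0' as positive and all other classes as negative.
F1 score = 2·TP/(2·TP+FP+FN).
class_0: TP=253, FP=96+43=139, FN=4+10=14 → 506/659 = 0.7678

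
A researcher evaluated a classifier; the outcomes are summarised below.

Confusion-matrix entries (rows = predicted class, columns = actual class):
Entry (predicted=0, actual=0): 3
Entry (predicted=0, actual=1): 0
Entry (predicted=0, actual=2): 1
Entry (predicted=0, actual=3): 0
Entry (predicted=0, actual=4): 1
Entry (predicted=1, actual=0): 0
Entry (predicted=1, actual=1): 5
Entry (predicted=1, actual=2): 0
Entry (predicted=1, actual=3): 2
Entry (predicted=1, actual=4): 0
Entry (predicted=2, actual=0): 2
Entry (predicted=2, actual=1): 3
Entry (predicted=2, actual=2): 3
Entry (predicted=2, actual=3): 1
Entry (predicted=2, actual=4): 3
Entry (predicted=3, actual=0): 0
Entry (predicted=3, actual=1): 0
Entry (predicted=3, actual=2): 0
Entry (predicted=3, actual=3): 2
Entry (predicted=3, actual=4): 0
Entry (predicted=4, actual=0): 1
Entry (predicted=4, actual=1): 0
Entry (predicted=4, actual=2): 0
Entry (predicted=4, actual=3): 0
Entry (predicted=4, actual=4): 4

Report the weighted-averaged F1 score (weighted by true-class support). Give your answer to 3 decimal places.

0.577

Per-class F1 score (2·TP/(2·TP+FP+FN)):
  0: TP=3, FP=0+1+0+1=2, FN=0+2+0+1=3 → 6/11 = 0.5455
  1: TP=5, FP=0+0+2+0=2, FN=0+3+0+0=3 → 10/15 = 0.6667
  2: TP=3, FP=2+3+1+3=9, FN=1+0+0+0=1 → 6/16 = 0.3750
  3: TP=2, FP=0+0+0+0=0, FN=0+2+1+0=3 → 4/7 = 0.5714
  4: TP=4, FP=1+0+0+0=1, FN=1+0+3+0=4 → 8/13 = 0.6154
Weighted-F1 score = Σ (supportᵢ/N)·F1 scoreᵢ with N=31: (6/31)·0.5455 + (8/31)·0.6667 + (4/31)·0.3750 + (5/31)·0.5714 + (8/31)·0.6154 = 0.577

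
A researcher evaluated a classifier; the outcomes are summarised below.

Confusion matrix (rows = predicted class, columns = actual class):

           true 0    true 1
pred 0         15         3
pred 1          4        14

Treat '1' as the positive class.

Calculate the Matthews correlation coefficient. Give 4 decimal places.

0.6121

MCC = (TP·TN − FP·FN) / √((TP+FP)(TP+FN)(TN+FP)(TN+FN))
Numerator = 14·15 − 4·3 = 198
Denominator = √(18·17·19·18) = √104652 = 323.4996
MCC = 198 / 323.4996 = 0.6121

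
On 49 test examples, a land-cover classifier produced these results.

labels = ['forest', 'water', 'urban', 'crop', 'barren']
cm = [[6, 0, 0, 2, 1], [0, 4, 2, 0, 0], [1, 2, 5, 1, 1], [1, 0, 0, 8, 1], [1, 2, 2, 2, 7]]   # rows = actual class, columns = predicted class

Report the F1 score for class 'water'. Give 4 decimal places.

0.5714

F1 score = 2·TP/(2·TP+FP+FN).
water: TP=4, FP=0+2+0+2=4, FN=0+2+0+0=2 → 8/14 = 0.57143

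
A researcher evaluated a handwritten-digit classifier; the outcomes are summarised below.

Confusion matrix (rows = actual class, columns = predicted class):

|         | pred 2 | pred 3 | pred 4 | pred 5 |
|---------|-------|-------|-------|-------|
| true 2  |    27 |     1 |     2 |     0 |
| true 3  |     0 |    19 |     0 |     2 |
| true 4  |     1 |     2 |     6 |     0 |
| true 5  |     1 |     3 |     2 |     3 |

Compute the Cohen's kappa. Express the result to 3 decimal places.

0.701

Observed agreement pₒ = trace/N = 55/69 = 0.7971
Expected agreement pₑ = Σ (rowᵢ·colᵢ)/N² = (30·29 + 21·25 + 9·10 + 9·5)/69² = 0.3214
κ = (pₒ − pₑ)/(1 − pₑ) = (0.7971 − 0.3214)/(1 − 0.3214) = 0.701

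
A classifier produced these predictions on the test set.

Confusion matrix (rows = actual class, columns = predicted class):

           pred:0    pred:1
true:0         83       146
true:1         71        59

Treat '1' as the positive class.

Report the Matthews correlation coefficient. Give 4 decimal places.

-0.1784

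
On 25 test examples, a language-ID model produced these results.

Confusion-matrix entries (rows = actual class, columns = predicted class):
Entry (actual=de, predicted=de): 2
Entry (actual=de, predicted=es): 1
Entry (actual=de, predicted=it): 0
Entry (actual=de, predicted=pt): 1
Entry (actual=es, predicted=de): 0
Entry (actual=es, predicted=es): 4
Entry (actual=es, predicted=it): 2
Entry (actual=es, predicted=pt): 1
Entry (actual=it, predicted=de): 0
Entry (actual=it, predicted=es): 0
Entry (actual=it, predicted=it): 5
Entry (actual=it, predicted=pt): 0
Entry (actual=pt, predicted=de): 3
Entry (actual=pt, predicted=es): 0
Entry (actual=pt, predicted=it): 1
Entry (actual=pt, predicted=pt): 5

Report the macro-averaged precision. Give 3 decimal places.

Per-class precision (TP/(TP+FP)):
  de: TP=2, FP=0+0+3=3 → 2/5 = 0.4000
  es: TP=4, FP=1+0+0=1 → 4/5 = 0.8000
  it: TP=5, FP=0+2+1=3 → 5/8 = 0.6250
  pt: TP=5, FP=1+1+0=2 → 5/7 = 0.7143
Macro-precision = mean = (0.4000 + 0.8000 + 0.6250 + 0.7143) / 4 = 0.635

0.635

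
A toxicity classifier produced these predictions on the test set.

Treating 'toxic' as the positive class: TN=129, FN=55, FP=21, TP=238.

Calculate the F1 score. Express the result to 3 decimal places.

Precision = TP/(TP+FP) = 238/259 = 0.9189
Recall = TP/(TP+FN) = 238/293 = 0.8123
F1 = 2·TP/(2·TP+FP+FN) = 476/552 = 0.862

0.862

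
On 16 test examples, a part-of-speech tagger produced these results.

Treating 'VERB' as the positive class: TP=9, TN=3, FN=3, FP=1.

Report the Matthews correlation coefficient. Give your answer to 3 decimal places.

MCC = (TP·TN − FP·FN) / √((TP+FP)(TP+FN)(TN+FP)(TN+FN))
Numerator = 9·3 − 1·3 = 24
Denominator = √(10·12·4·6) = √2880 = 53.6656
MCC = 24 / 53.6656 = 0.447

0.447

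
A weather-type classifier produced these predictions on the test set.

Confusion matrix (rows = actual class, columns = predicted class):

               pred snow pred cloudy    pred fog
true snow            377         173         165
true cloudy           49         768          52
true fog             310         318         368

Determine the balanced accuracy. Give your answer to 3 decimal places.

Balanced accuracy = mean of per-class recall.
  snow: recall = 377/715 = 0.5273
  cloudy: recall = 768/869 = 0.8838
  fog: recall = 368/996 = 0.3695
Mean = (0.5273 + 0.8838 + 0.3695) / 3 = 0.594

0.594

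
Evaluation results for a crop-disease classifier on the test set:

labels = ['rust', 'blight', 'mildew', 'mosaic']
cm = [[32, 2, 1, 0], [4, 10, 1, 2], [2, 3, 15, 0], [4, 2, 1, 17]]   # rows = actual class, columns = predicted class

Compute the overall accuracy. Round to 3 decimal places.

Accuracy = trace / total = (32+10+15+17=74) / 96 = 74/96 = 0.771

0.771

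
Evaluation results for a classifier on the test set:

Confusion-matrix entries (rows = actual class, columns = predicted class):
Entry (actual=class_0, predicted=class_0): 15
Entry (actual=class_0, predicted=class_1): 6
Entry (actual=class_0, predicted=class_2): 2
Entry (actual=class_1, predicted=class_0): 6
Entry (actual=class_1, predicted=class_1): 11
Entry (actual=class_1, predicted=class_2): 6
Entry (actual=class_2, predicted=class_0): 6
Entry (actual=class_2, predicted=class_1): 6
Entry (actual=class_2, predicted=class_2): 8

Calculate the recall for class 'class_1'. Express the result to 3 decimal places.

0.478

Take TP from the diagonal, FP from the rest of the 'class_1' prediction marginal, FN from the rest of the 'class_1' actual marginal.
recall = TP/(TP+FN).
class_1: TP=11, FN=6+6=12 → 11/23 = 0.4783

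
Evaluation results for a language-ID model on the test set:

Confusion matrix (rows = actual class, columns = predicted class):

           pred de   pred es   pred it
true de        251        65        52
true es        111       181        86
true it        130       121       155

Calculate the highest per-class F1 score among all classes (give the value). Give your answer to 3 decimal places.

Per-class F1 score (2·TP/(2·TP+FP+FN)):
  de: TP=251, FP=111+130=241, FN=65+52=117 → 502/860 = 0.5837
  es: TP=181, FP=65+121=186, FN=111+86=197 → 362/745 = 0.4859
  it: TP=155, FP=52+86=138, FN=130+121=251 → 310/699 = 0.4435
Highest is class 'de' with F1 score = 0.584.

0.584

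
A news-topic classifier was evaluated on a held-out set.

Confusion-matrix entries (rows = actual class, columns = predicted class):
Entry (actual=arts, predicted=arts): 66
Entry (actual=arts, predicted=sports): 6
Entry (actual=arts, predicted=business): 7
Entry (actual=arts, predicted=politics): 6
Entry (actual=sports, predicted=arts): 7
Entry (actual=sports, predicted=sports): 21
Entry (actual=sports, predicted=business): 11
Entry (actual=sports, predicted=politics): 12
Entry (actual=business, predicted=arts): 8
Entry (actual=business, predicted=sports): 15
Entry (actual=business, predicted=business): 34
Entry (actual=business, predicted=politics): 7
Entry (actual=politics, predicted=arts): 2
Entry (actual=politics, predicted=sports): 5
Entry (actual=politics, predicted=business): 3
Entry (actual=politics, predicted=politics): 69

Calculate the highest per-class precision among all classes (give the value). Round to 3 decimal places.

Per-class precision (TP/(TP+FP)):
  arts: TP=66, FP=7+8+2=17 → 66/83 = 0.7952
  sports: TP=21, FP=6+15+5=26 → 21/47 = 0.4468
  business: TP=34, FP=7+11+3=21 → 34/55 = 0.6182
  politics: TP=69, FP=6+12+7=25 → 69/94 = 0.7340
Highest is class 'arts' with precision = 0.795.

0.795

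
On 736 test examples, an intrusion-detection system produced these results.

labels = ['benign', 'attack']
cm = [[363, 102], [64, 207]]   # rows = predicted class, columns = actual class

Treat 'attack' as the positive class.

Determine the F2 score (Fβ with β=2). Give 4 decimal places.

Fβ = (1+β²)·TP / ((1+β²)·TP + β²·FN + FP), with β²=4
= 5·207 / (5·207 + 4·102 + 64) = 0.6868

0.6868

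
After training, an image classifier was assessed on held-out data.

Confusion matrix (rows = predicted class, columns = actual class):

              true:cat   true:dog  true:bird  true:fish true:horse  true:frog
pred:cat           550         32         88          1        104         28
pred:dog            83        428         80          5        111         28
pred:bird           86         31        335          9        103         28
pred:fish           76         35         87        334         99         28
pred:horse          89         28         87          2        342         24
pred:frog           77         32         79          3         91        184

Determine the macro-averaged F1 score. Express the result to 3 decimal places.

0.563

Per-class F1 score (2·TP/(2·TP+FP+FN)):
  cat: TP=550, FP=32+88+1+104+28=253, FN=83+86+76+89+77=411 → 1100/1764 = 0.6236
  dog: TP=428, FP=83+80+5+111+28=307, FN=32+31+35+28+32=158 → 856/1321 = 0.6480
  bird: TP=335, FP=86+31+9+103+28=257, FN=88+80+87+87+79=421 → 670/1348 = 0.4970
  fish: TP=334, FP=76+35+87+99+28=325, FN=1+5+9+2+3=20 → 668/1013 = 0.6594
  horse: TP=342, FP=89+28+87+2+24=230, FN=104+111+103+99+91=508 → 684/1422 = 0.4810
  frog: TP=184, FP=77+32+79+3+91=282, FN=28+28+28+28+24=136 → 368/786 = 0.4682
Macro-F1 score = mean = (0.6236 + 0.6480 + 0.4970 + 0.6594 + 0.4810 + 0.4682) / 6 = 0.563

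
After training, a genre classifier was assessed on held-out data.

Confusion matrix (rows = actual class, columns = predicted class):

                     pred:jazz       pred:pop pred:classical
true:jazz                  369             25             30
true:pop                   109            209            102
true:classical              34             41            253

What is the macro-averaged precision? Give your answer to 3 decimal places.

0.713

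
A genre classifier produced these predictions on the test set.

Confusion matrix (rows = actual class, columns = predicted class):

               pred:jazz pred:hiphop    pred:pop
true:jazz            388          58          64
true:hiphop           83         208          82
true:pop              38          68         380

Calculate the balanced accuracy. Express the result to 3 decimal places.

0.700

Balanced accuracy = mean of per-class recall.
  jazz: recall = 388/510 = 0.7608
  hiphop: recall = 208/373 = 0.5576
  pop: recall = 380/486 = 0.7819
Mean = (0.7608 + 0.5576 + 0.7819) / 3 = 0.700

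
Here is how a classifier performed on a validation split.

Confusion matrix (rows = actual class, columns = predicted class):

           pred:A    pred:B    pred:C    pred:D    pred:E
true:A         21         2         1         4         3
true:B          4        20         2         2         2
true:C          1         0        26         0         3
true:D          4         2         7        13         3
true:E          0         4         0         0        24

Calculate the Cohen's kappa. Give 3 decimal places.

0.628

Observed agreement pₒ = trace/N = 104/148 = 0.7027
Expected agreement pₑ = Σ (rowᵢ·colᵢ)/N² = (31·30 + 30·28 + 30·36 + 29·19 + 28·35)/148² = 0.2000
κ = (pₒ − pₑ)/(1 − pₑ) = (0.7027 − 0.2000)/(1 − 0.2000) = 0.628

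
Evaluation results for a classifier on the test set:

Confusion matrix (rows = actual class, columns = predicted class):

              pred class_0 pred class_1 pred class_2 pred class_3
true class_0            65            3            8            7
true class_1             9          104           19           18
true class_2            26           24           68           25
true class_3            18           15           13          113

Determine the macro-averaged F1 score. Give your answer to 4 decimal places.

Per-class F1 score (2·TP/(2·TP+FP+FN)):
  class_0: TP=65, FP=9+26+18=53, FN=3+8+7=18 → 130/201 = 0.64677
  class_1: TP=104, FP=3+24+15=42, FN=9+19+18=46 → 208/296 = 0.70270
  class_2: TP=68, FP=8+19+13=40, FN=26+24+25=75 → 136/251 = 0.54183
  class_3: TP=113, FP=7+18+25=50, FN=18+15+13=46 → 226/322 = 0.70186
Macro-F1 score = mean = (0.64677 + 0.70270 + 0.54183 + 0.70186) / 4 = 0.6483

0.6483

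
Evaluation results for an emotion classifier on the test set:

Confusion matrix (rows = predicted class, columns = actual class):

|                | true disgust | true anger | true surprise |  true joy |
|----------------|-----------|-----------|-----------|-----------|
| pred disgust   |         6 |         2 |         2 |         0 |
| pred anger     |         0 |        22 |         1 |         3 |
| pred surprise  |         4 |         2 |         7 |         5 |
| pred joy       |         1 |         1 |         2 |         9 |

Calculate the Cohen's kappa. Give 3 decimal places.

0.524

Observed agreement pₒ = trace/N = 44/67 = 0.6567
Expected agreement pₑ = Σ (rowᵢ·colᵢ)/N² = (11·10 + 27·26 + 12·18 + 17·13)/67² = 0.2782
κ = (pₒ − pₑ)/(1 − pₑ) = (0.6567 − 0.2782)/(1 − 0.2782) = 0.524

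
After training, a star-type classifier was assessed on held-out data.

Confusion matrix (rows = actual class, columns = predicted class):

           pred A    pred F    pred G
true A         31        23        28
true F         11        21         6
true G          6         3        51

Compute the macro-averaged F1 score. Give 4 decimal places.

0.5582

Per-class F1 score (2·TP/(2·TP+FP+FN)):
  A: TP=31, FP=11+6=17, FN=23+28=51 → 62/130 = 0.47692
  F: TP=21, FP=23+3=26, FN=11+6=17 → 42/85 = 0.49412
  G: TP=51, FP=28+6=34, FN=6+3=9 → 102/145 = 0.70345
Macro-F1 score = mean = (0.47692 + 0.49412 + 0.70345) / 3 = 0.5582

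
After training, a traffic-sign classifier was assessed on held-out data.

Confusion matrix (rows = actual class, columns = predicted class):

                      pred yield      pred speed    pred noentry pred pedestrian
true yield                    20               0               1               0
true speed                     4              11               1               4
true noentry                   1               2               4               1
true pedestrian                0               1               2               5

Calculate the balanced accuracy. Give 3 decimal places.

Balanced accuracy = mean of per-class recall.
  yield: recall = 20/21 = 0.9524
  speed: recall = 11/20 = 0.5500
  noentry: recall = 4/8 = 0.5000
  pedestrian: recall = 5/8 = 0.6250
Mean = (0.9524 + 0.5500 + 0.5000 + 0.6250) / 4 = 0.657

0.657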